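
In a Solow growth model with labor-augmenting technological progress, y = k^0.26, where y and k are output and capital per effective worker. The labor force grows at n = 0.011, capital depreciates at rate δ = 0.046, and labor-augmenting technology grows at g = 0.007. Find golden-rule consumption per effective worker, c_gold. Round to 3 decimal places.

c_gold ≈ 1.211

n + g + δ = 0.011 + 0.007 + 0.046 = 0.064.
Setting f'(k) = n+g+δ gives 0.26·k^(0.26−1) = 0.064, hence k_gold = (0.26/0.064)^(1/0.74) ≈ 6.6480.
y_gold = 6.6480^0.26 ≈ 1.6364.
c_gold = y_gold − (n+g+δ)·k_gold = 1.6364 − 0.064·6.6480 ≈ 1.2110.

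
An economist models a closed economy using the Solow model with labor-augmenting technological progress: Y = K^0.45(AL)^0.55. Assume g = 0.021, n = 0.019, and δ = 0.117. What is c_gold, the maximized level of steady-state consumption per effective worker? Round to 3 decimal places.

c_gold ≈ 1.302

Break-even investment rate: n + g + δ = 0.019 + 0.021 + 0.117 = 0.157.
Maximizing c = f(k) − (n+g+δ)·k gives f'(k) = n+g+δ, i.e. 0.45·k^(0.45−1) = 0.157, so k_gold = (0.45/0.157)^(1/0.55) ≈ 6.7839.
y_gold = 6.7839^0.45 ≈ 2.3668.
c_gold = y_gold − (n+g+δ)·k_gold = 2.3668 − 0.157·6.7839 ≈ 1.3018.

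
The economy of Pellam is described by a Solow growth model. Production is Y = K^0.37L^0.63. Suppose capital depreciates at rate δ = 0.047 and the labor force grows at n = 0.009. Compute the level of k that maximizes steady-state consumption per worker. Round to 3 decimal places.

n + δ = 0.009 + 0.047 = 0.056.
Maximizing c = f(k) − (n+δ)·k gives f'(k) = n+δ, i.e. 0.37·k^(0.37−1) = 0.056, so k_gold = (0.37/0.056)^(1/0.63) ≈ 20.0267.

k_gold ≈ 20.027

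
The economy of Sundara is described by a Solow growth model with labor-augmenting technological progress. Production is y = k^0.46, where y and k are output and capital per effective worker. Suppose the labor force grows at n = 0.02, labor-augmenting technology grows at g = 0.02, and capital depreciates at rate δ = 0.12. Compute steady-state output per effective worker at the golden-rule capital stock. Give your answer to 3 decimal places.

The effective depreciation rate is n + g + δ = 0.02 + 0.02 + 0.12 = 0.16.
At the golden rule the marginal product of capital equals n+g+δ: 0.46·k^(0.46−1) = 0.16. Solving, k_gold = (0.46/0.16)^(1/0.54) ≈ 7.0685.
Output: y_gold = k_gold^0.46 = 7.0685^0.46 ≈ 2.4586.

y_gold ≈ 2.459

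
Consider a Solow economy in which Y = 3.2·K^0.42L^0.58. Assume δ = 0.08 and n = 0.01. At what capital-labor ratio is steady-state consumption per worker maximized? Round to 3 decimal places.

The effective depreciation rate is n + δ = 0.01 + 0.08 = 0.09.
Maximizing c = f(k) − (n+δ)·k gives f'(k) = n+δ, i.e. 0.42·3.2·k^(0.42−1) = 0.09, so k_gold = (0.42·3.2/0.09)^(1/0.58) ≈ 105.7811.

k_gold ≈ 105.781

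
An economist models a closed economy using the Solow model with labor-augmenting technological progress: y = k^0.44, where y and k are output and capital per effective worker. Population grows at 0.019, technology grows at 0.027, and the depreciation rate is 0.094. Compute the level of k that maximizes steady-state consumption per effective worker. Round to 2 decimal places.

k_gold ≈ 7.73

Break-even investment rate: n + g + δ = 0.019 + 0.027 + 0.094 = 0.14.
Golden rule sets MPK = n+g+δ: 0.44·k^(0.44−1) = 0.14, so k_gold = (0.44/0.14)^(1/0.56) ≈ 7.7282.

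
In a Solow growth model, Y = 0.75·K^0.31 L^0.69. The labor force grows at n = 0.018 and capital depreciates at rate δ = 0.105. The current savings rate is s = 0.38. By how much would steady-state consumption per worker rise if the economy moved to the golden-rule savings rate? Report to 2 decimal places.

Δc ≈ 0.01

n + δ = 0.018 + 0.105 = 0.123.
Current steady state (s = 0.38): k* = (0.38·0.75/0.123)^(1/0.69) ≈ 3.3799, y* = 0.75·3.3799^0.31 ≈ 1.0940, c* = (1−0.38)·1.0940 ≈ 0.6783.
Setting f'(k) = n+δ gives 0.31·0.75·k^(0.31−1) = 0.123, hence k_gold = (0.31·0.75/0.123)^(1/0.69) ≈ 2.5162.
y_gold = 0.75·2.5162^0.31 ≈ 0.9984, c_gold = y_gold − 0.123·k_gold ≈ 0.6889.
Gain: Δc = 0.6889 − 0.6783 ≈ 0.0106.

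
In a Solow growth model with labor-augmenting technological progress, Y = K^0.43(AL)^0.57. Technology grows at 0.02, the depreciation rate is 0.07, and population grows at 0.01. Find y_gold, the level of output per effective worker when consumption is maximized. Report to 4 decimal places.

n + g + δ = 0.01 + 0.02 + 0.07 = 0.1.
Maximizing c = f(k) − (n+g+δ)·k gives f'(k) = n+g+δ, i.e. 0.43·k^(0.43−1) = 0.1, so k_gold = (0.43/0.1)^(1/0.57) ≈ 12.9225.
Output: y_gold = k_gold^0.43 = 12.9225^0.43 ≈ 3.0052.

y_gold ≈ 3.0052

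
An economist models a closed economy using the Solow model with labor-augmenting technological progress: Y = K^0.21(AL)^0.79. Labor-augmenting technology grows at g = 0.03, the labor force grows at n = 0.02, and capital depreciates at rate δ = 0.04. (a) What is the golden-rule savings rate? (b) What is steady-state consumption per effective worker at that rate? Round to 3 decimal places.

(a) s_gold = 0.210; (b) c_gold ≈ 0.990

Capital per effective worker breaks even when investment replaces (n + g + δ)·k; here n + g + δ = 0.09.
For Cobb-Douglas, s_gold equals capital's share: s_gold = 0.21.
Setting f'(k) = n+g+δ gives 0.21·k^(0.21−1) = 0.09, hence k_gold = (0.21/0.09)^(1/0.79) ≈ 2.9228.
y_gold = 2.9228^0.21 ≈ 1.2526; c_gold = (1−0.21)·y_gold ≈ 0.9896.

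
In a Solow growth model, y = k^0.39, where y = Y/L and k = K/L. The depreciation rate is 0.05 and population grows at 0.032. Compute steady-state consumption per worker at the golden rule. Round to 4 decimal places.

The effective depreciation rate is n + δ = 0.032 + 0.05 = 0.082.
Golden rule sets MPK = n+δ: 0.39·k^(0.39−1) = 0.082, so k_gold = (0.39/0.082)^(1/0.61) ≈ 12.8898.
y_gold = 12.8898^0.39 ≈ 2.7102.
c_gold = y_gold − (n+δ)·k_gold = 2.7102 − 0.082·12.8898 ≈ 1.6532.

c_gold ≈ 1.6532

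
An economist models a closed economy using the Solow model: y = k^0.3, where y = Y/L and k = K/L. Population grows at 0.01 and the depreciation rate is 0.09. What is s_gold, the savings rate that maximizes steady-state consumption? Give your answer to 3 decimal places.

s_gold = 0.300

n + δ = 0.01 + 0.09 = 0.1.
At the golden rule MPK = n+δ, and in any Cobb-Douglas steady state s = (n+δ)·k/y = MPK·k/y = capital's share 0.3.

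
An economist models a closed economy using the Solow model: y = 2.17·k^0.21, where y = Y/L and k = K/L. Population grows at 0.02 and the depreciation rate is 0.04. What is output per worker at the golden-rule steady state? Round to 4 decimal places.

y_gold ≈ 3.7198

Capital per worker breaks even when investment replaces (n + δ)·k; here n + δ = 0.06.
Setting f'(k) = n+δ gives 0.21·2.17·k^(0.21−1) = 0.06, hence k_gold = (0.21·2.17/0.06)^(1/0.79) ≈ 13.0194.
Output: y_gold = 2.17·k_gold^0.21 = 2.17·13.0194^0.21 ≈ 3.7198.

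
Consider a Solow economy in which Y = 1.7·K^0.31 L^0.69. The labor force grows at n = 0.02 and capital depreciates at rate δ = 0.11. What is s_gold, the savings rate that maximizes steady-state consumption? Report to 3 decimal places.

Break-even investment rate: n + δ = 0.02 + 0.11 = 0.13.
At the golden rule MPK = n+δ, and in any Cobb-Douglas steady state s = (n+δ)·k/y = MPK·k/y = capital's share 0.31.

s_gold = 0.310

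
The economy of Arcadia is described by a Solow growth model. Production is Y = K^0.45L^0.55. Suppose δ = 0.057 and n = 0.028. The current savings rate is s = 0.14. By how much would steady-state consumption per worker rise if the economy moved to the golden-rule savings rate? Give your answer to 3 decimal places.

Δc ≈ 0.857

Break-even investment rate: n + δ = 0.028 + 0.057 = 0.085.
Current steady state (s = 0.14): k* = (0.14/0.085)^(1/0.55) ≈ 2.4775, y* = 2.4775^0.45 ≈ 1.5042, c* = (1−0.14)·1.5042 ≈ 1.2936.
Setting f'(k) = n+δ gives 0.45·k^(0.45−1) = 0.085, hence k_gold = (0.45/0.085)^(1/0.55) ≈ 20.7009.
y_gold = 20.7009^0.45 ≈ 3.9102, c_gold = y_gold − 0.085·k_gold ≈ 2.1506.
Gain: Δc = 2.1506 − 1.2936 ≈ 0.8570.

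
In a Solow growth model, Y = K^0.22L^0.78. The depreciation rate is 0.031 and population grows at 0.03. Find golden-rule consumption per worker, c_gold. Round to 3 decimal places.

c_gold ≈ 1.120

Break-even investment rate: n + δ = 0.03 + 0.031 = 0.061.
Maximizing c = f(k) − (n+δ)·k gives f'(k) = n+δ, i.e. 0.22·k^(0.22−1) = 0.061, so k_gold = (0.22/0.061)^(1/0.78) ≈ 5.1787.
y_gold = 5.1787^0.22 ≈ 1.4359.
c_gold = y_gold − (n+δ)·k_gold = 1.4359 − 0.061·5.1787 ≈ 1.1200.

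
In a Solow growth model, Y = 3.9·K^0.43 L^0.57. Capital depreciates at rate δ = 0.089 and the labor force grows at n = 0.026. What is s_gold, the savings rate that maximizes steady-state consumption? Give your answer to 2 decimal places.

Break-even investment rate: n + δ = 0.026 + 0.089 = 0.115.
At the golden rule MPK = n+δ, and in any Cobb-Douglas steady state s = (n+δ)·k/y = MPK·k/y = capital's share 0.43.

s_gold = 0.43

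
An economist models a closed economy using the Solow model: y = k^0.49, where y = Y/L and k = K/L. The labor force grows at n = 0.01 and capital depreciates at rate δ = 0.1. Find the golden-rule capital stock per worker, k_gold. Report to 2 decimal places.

The effective depreciation rate is n + δ = 0.01 + 0.1 = 0.11.
Maximizing c = f(k) − (n+δ)·k gives f'(k) = n+δ, i.e. 0.49·k^(0.49−1) = 0.11, so k_gold = (0.49/0.11)^(1/0.51) ≈ 18.7139.

k_gold ≈ 18.71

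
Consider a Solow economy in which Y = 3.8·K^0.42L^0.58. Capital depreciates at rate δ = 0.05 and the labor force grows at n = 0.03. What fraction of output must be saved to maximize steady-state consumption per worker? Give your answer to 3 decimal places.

s_gold = 0.420

Break-even investment rate: n + δ = 0.03 + 0.05 = 0.08.
At the golden rule MPK = n+δ, and in any Cobb-Douglas steady state s = (n+δ)·k/y = MPK·k/y = capital's share 0.42.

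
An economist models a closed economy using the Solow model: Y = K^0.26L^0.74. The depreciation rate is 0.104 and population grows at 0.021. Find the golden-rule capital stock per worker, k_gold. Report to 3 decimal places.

Capital per worker breaks even when investment replaces (n + δ)·k; here n + δ = 0.125.
Setting f'(k) = n+δ gives 0.26·k^(0.26−1) = 0.125, hence k_gold = (0.26/0.125)^(1/0.74) ≈ 2.6904.

k_gold ≈ 2.690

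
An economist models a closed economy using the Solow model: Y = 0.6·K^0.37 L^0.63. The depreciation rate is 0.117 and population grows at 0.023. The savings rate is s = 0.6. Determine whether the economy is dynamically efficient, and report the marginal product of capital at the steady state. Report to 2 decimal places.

n + δ = 0.023 + 0.117 = 0.14.
Steady-state k*: s·A·k^0.37 = 0.14·k gives k* = (0.6·0.6/0.14)^(1/0.63) ≈ 4.4779.
MPK = 0.37·0.6·4.4779^(-0.63) ≈ 0.0863.
MPK < n+δ = 0.14, so the economy is dynamically inefficient (over-saving).

dynamically inefficient; MPK ≈ 0.09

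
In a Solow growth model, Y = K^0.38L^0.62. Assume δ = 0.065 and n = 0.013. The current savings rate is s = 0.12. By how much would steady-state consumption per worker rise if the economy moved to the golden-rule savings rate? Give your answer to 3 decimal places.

Δc ≈ 0.490

The effective depreciation rate is n + δ = 0.013 + 0.065 = 0.078.
Current steady state (s = 0.12): k* = (0.12/0.078)^(1/0.62) ≈ 2.0033, y* = 2.0033^0.38 ≈ 1.3022, c* = (1−0.12)·1.3022 ≈ 1.1459.
Setting f'(k) = n+δ gives 0.38·k^(0.38−1) = 0.078, hence k_gold = (0.38/0.078)^(1/0.62) ≈ 12.8581.
y_gold = 12.8581^0.38 ≈ 2.6393, c_gold = y_gold − 0.078·k_gold ≈ 1.6364.
Gain: Δc = 1.6364 − 1.1459 ≈ 0.4905.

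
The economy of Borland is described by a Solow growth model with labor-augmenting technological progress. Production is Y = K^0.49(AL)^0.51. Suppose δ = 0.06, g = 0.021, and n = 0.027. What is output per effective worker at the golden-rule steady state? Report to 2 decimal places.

y_gold ≈ 4.28

n + g + δ = 0.027 + 0.021 + 0.06 = 0.108.
Maximizing c = f(k) − (n+g+δ)·k gives f'(k) = n+g+δ, i.e. 0.49·k^(0.49−1) = 0.108, so k_gold = (0.49/0.108)^(1/0.51) ≈ 19.3994.
Output: y_gold = k_gold^0.49 = 19.3994^0.49 ≈ 4.2758.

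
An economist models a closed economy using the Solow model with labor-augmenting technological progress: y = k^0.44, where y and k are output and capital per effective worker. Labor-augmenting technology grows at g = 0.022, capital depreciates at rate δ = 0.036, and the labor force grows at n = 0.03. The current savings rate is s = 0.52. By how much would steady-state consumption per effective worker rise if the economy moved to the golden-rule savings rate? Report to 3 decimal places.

Δc ≈ 0.045

n + g + δ = 0.03 + 0.022 + 0.036 = 0.088.
Current steady state (s = 0.52): k* = (0.52/0.088)^(1/0.56) ≈ 23.8625, y* = 23.8625^0.44 ≈ 4.0383, c* = (1−0.52)·4.0383 ≈ 1.9384.
At the golden rule the marginal product of capital equals n+g+δ: 0.44·k^(0.44−1) = 0.088. Solving, k_gold = (0.44/0.088)^(1/0.56) ≈ 17.7076.
y_gold = 17.7076^0.44 ≈ 3.5415, c_gold = y_gold − 0.088·k_gold ≈ 1.9833.
Gain: Δc = 1.9833 − 1.9384 ≈ 0.0449.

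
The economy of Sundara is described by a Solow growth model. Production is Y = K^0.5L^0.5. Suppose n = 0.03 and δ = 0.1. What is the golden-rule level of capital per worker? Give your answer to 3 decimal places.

k_gold ≈ 14.793

Break-even investment rate: n + δ = 0.03 + 0.1 = 0.13.
Maximizing c = f(k) − (n+δ)·k gives f'(k) = n+δ, i.e. 0.5·k^(0.5−1) = 0.13, so k_gold = (0.5/0.13)^(1/0.5) ≈ 14.7929.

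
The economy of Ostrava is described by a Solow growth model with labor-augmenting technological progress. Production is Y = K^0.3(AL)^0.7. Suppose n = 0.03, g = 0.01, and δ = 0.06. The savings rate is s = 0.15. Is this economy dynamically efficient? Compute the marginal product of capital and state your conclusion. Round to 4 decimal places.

dynamically efficient; MPK ≈ 0.2000

The effective depreciation rate is n + g + δ = 0.03 + 0.01 + 0.06 = 0.1.
Steady-state k*: s·k^0.3 = 0.1·k gives k* = (0.15/0.1)^(1/0.7) ≈ 1.7847.
MPK = 0.3·1.7847^(-0.7) ≈ 0.2000.
MPK > n+g+δ = 0.1, so the economy is dynamically efficient (under-saving).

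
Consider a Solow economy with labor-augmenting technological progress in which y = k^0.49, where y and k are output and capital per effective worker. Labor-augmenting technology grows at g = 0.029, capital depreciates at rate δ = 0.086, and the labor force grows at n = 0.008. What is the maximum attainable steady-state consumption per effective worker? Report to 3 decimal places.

c_gold ≈ 1.925

Capital per effective worker breaks even when investment replaces (n + g + δ)·k; here n + g + δ = 0.123.
Setting f'(k) = n+g+δ gives 0.49·k^(0.49−1) = 0.123, hence k_gold = (0.49/0.123)^(1/0.51) ≈ 15.0328.
y_gold = 15.0328^0.49 ≈ 3.7736.
c_gold = y_gold − (n+g+δ)·k_gold = 3.7736 − 0.123·15.0328 ≈ 1.9245.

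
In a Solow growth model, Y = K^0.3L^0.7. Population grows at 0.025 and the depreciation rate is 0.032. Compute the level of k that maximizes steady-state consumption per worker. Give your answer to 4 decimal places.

k_gold ≈ 10.7239

n + δ = 0.025 + 0.032 = 0.057.
At the golden rule the marginal product of capital equals n+δ: 0.3·k^(0.3−1) = 0.057. Solving, k_gold = (0.3/0.057)^(1/0.7) ≈ 10.7239.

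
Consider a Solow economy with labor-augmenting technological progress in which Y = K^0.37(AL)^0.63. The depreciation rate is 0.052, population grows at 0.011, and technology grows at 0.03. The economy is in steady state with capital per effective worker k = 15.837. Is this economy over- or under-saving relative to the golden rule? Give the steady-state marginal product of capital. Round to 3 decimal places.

over-saving; MPK ≈ 0.065

Break-even investment rate: n + g + δ = 0.011 + 0.03 + 0.052 = 0.093.
MPK = 0.37·k^(0.37−1) = 0.37·15.837^(-0.63) ≈ 0.0649.
MPK < 0.093, so the economy is dynamically inefficient (over-saving).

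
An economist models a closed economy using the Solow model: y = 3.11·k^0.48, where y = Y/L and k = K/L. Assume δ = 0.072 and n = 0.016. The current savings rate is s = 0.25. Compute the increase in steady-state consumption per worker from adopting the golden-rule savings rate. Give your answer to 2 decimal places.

n + δ = 0.016 + 0.072 = 0.088.
Current steady state (s = 0.25): k* = (0.25·3.11/0.088)^(1/0.52) ≈ 66.0160, y* = 3.11·66.0160^0.48 ≈ 23.2376, c* = (1−0.25)·23.2376 ≈ 17.4282.
Setting f'(k) = n+δ gives 0.48·3.11·k^(0.48−1) = 0.088, hence k_gold = (0.48·3.11/0.088)^(1/0.52) ≈ 231.4512.
y_gold = 3.11·231.4512^0.48 ≈ 42.4327, c_gold = y_gold − 0.088·k_gold ≈ 22.0650.
Gain: Δc = 22.0650 − 17.4282 ≈ 4.6368.

Δc ≈ 4.64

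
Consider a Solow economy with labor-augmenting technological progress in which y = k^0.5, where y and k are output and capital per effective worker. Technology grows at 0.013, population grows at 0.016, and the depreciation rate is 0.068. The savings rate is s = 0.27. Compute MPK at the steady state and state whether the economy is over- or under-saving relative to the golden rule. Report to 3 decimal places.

The effective depreciation rate is n + g + δ = 0.016 + 0.013 + 0.068 = 0.097.
Steady-state k*: s·k^0.5 = 0.097·k gives k* = (0.27/0.097)^(1/0.5) ≈ 7.7479.
MPK = 0.5·7.7479^(-0.5) ≈ 0.1796.
MPK > n+g+δ = 0.097, so the economy is dynamically efficient (under-saving).

under-saving; MPK ≈ 0.180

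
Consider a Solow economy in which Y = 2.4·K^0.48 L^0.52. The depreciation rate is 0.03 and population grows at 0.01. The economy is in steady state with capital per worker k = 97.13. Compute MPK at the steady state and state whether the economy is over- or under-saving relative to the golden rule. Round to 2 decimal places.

under-saving; MPK ≈ 0.11

n + δ = 0.01 + 0.03 = 0.04.
MPK = 0.48·2.4·k^(0.48−1) = 0.48·2.4·97.13^(-0.52) ≈ 0.1067.
MPK > 0.04, so the economy is dynamically efficient (under-saving).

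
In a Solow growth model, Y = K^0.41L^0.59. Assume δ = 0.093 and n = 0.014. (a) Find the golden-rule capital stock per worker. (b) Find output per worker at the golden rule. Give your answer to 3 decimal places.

(a) k_gold ≈ 9.746; (b) y_gold ≈ 2.543

Break-even investment rate: n + δ = 0.014 + 0.093 = 0.107.
Setting f'(k) = n+δ gives 0.41·k^(0.41−1) = 0.107, hence k_gold = (0.41/0.107)^(1/0.59) ≈ 9.7457.
y_gold = 9.7457^0.41 ≈ 2.5434.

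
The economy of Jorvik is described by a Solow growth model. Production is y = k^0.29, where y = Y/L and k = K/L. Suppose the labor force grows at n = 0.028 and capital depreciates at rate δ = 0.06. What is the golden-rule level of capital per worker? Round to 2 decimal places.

n + δ = 0.028 + 0.06 = 0.088.
Setting f'(k) = n+δ gives 0.29·k^(0.29−1) = 0.088, hence k_gold = (0.29/0.088)^(1/0.71) ≈ 5.3636.

k_gold ≈ 5.36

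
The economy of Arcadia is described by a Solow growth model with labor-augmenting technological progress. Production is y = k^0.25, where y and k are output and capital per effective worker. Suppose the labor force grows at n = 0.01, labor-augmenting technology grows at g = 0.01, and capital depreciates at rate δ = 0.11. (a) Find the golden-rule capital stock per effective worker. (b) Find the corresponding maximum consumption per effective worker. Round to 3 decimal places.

Capital per effective worker breaks even when investment replaces (n + g + δ)·k; here n + g + δ = 0.13.
Golden rule sets MPK = n+g+δ: 0.25·k^(0.25−1) = 0.13, so k_gold = (0.25/0.13)^(1/0.75) ≈ 2.3915.
y_gold = 2.3915^0.25 ≈ 1.2436; c_gold = y_gold − 0.13·k_gold ≈ 0.9327.

(a) k_gold ≈ 2.391; (b) c_gold ≈ 0.933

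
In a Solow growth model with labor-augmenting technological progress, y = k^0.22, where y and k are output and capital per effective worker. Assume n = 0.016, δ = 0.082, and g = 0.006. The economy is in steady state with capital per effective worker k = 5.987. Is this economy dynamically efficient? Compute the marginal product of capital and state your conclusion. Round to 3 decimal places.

The effective depreciation rate is n + g + δ = 0.016 + 0.006 + 0.082 = 0.104.
MPK = 0.22·k^(0.22−1) = 0.22·5.987^(-0.78) ≈ 0.0545.
MPK < 0.104, so the economy is dynamically inefficient (over-saving).

dynamically inefficient; MPK ≈ 0.054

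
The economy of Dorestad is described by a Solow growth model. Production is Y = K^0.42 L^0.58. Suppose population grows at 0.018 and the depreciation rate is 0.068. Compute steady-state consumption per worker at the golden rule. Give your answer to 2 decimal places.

n + δ = 0.018 + 0.068 = 0.086.
Setting f'(k) = n+δ gives 0.42·k^(0.42−1) = 0.086, hence k_gold = (0.42/0.086)^(1/0.58) ≈ 15.3993.
y_gold = 15.3993^0.42 ≈ 3.1532.
c_gold = y_gold − (n+δ)·k_gold = 3.1532 − 0.086·15.3993 ≈ 1.8289.

c_gold ≈ 1.83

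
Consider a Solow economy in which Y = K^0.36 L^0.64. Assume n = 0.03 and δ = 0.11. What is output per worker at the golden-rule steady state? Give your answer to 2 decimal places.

y_gold ≈ 1.70

The effective depreciation rate is n + δ = 0.03 + 0.11 = 0.14.
Golden rule sets MPK = n+δ: 0.36·k^(0.36−1) = 0.14, so k_gold = (0.36/0.14)^(1/0.64) ≈ 4.3742.
Output: y_gold = k_gold^0.36 = 4.3742^0.36 ≈ 1.7011.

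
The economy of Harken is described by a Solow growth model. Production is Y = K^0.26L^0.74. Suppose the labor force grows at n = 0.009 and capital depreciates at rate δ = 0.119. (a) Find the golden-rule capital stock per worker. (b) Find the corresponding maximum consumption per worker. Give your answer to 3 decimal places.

(a) k_gold ≈ 2.606; (b) c_gold ≈ 0.949

n + δ = 0.009 + 0.119 = 0.128.
Golden rule sets MPK = n+δ: 0.26·k^(0.26−1) = 0.128, so k_gold = (0.26/0.128)^(1/0.74) ≈ 2.6055.
y_gold = 2.6055^0.26 ≈ 1.2827; c_gold = y_gold − 0.128·k_gold ≈ 0.9492.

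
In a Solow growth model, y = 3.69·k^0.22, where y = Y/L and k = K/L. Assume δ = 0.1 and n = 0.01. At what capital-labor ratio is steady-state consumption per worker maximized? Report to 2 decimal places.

The effective depreciation rate is n + δ = 0.01 + 0.1 = 0.11.
Maximizing c = f(k) − (n+δ)·k gives f'(k) = n+δ, i.e. 0.22·3.69·k^(0.22−1) = 0.11, so k_gold = (0.22·3.69/0.11)^(1/0.78) ≈ 12.9686.

k_gold ≈ 12.97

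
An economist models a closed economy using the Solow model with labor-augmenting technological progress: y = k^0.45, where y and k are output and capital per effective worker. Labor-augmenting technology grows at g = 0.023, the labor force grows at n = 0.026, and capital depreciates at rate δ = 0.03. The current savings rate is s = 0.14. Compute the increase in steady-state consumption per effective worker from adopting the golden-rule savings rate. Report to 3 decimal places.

The effective depreciation rate is n + g + δ = 0.026 + 0.023 + 0.03 = 0.079.
Current steady state (s = 0.14): k* = (0.14/0.079)^(1/0.55) ≈ 2.8302, y* = 2.8302^0.45 ≈ 1.5971, c* = (1−0.14)·1.5971 ≈ 1.3735.
Setting f'(k) = n+g+δ gives 0.45·k^(0.45−1) = 0.079, hence k_gold = (0.45/0.079)^(1/0.55) ≈ 23.6479.
y_gold = 23.6479^0.45 ≈ 4.1515, c_gold = y_gold − 0.079·k_gold ≈ 2.2833.
Gain: Δc = 2.2833 − 1.3735 ≈ 0.9099.

Δc ≈ 0.910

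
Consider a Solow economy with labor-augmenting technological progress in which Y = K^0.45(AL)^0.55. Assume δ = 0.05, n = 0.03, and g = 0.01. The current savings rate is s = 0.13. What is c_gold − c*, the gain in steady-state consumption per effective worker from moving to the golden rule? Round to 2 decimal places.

Δc ≈ 0.88

Capital per effective worker breaks even when investment replaces (n + g + δ)·k; here n + g + δ = 0.09.
Current steady state (s = 0.13): k* = (0.13/0.09)^(1/0.55) ≈ 1.9515, y* = 1.9515^0.45 ≈ 1.3510, c* = (1−0.13)·1.3510 ≈ 1.1754.
Setting f'(k) = n+g+δ gives 0.45·k^(0.45−1) = 0.09, hence k_gold = (0.45/0.09)^(1/0.55) ≈ 18.6575.
y_gold = 18.6575^0.45 ≈ 3.7315, c_gold = y_gold − 0.09·k_gold ≈ 2.0523.
Gain: Δc = 2.0523 − 1.1754 ≈ 0.8769.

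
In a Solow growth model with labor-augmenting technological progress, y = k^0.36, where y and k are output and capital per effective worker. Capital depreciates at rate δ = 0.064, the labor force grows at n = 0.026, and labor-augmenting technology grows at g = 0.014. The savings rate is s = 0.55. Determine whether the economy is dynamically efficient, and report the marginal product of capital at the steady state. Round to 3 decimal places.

dynamically inefficient; MPK ≈ 0.068

Break-even investment rate: n + g + δ = 0.026 + 0.014 + 0.064 = 0.104.
Steady-state k*: s·k^0.36 = 0.104·k gives k* = (0.55/0.104)^(1/0.64) ≈ 13.4959.
MPK = 0.36·13.4959^(-0.64) ≈ 0.0681.
MPK < n+g+δ = 0.104, so the economy is dynamically inefficient (over-saving).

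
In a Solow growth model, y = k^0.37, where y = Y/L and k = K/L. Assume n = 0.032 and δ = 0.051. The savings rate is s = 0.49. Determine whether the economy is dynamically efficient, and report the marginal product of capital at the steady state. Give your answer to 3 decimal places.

dynamically inefficient; MPK ≈ 0.063

n + δ = 0.032 + 0.051 = 0.083.
Steady-state k*: s·k^0.37 = 0.083·k gives k* = (0.49/0.083)^(1/0.63) ≈ 16.7493.
MPK = 0.37·16.7493^(-0.63) ≈ 0.0627.
MPK < n+δ = 0.083, so the economy is dynamically inefficient (over-saving).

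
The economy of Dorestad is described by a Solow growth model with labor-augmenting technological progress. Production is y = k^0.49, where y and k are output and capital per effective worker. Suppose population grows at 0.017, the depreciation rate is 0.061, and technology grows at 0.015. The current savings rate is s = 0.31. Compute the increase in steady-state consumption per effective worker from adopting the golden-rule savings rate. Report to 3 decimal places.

The effective depreciation rate is n + g + δ = 0.017 + 0.015 + 0.061 = 0.093.
Current steady state (s = 0.31): k* = (0.31/0.093)^(1/0.51) ≈ 10.5987, y* = 10.5987^0.49 ≈ 3.1796, c* = (1−0.31)·3.1796 ≈ 2.1939.
Setting f'(k) = n+g+δ gives 0.49·k^(0.49−1) = 0.093, hence k_gold = (0.49/0.093)^(1/0.51) ≈ 26.0090.
y_gold = 26.0090^0.49 ≈ 4.9364, c_gold = y_gold − 0.093·k_gold ≈ 2.5176.
Gain: Δc = 2.5176 − 2.1939 ≈ 0.3236.

Δc ≈ 0.324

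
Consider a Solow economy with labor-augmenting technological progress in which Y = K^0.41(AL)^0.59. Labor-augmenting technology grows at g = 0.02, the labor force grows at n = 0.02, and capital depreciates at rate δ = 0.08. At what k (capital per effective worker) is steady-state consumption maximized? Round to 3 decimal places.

The effective depreciation rate is n + g + δ = 0.02 + 0.02 + 0.08 = 0.12.
Golden rule sets MPK = n+g+δ: 0.41·k^(0.41−1) = 0.12, so k_gold = (0.41/0.12)^(1/0.59) ≈ 8.0244.

k_gold ≈ 8.024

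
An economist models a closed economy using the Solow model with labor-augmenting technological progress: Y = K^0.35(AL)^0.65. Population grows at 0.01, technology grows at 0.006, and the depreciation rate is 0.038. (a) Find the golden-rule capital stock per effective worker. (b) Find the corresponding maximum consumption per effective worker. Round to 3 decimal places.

(a) k_gold ≈ 17.731; (b) c_gold ≈ 1.778

n + g + δ = 0.01 + 0.006 + 0.038 = 0.054.
Golden rule sets MPK = n+g+δ: 0.35·k^(0.35−1) = 0.054, so k_gold = (0.35/0.054)^(1/0.65) ≈ 17.7309.
y_gold = 17.7309^0.35 ≈ 2.7356; c_gold = y_gold − 0.054·k_gold ≈ 1.7782.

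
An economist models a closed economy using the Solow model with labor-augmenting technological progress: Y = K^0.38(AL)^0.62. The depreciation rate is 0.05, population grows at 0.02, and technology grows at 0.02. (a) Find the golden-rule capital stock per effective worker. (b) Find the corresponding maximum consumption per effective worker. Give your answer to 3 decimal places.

Capital per effective worker breaks even when investment replaces (n + g + δ)·k; here n + g + δ = 0.09.
Setting f'(k) = n+g+δ gives 0.38·k^(0.38−1) = 0.09, hence k_gold = (0.38/0.09)^(1/0.62) ≈ 10.2079.
y_gold = 10.2079^0.38 ≈ 2.4177; c_gold = y_gold − 0.09·k_gold ≈ 1.4990.

(a) k_gold ≈ 10.208; (b) c_gold ≈ 1.499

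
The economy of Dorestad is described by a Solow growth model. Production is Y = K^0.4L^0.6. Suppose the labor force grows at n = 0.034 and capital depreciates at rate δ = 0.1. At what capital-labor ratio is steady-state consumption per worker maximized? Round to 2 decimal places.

k_gold ≈ 6.19

Capital per worker breaks even when investment replaces (n + δ)·k; here n + δ = 0.134.
Maximizing c = f(k) − (n+δ)·k gives f'(k) = n+δ, i.e. 0.4·k^(0.4−1) = 0.134, so k_gold = (0.4/0.134)^(1/0.6) ≈ 6.1886.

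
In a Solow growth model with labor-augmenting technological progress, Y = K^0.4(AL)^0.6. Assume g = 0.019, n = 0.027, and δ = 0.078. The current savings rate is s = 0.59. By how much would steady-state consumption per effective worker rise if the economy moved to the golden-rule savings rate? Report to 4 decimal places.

Capital per effective worker breaks even when investment replaces (n + g + δ)·k; here n + g + δ = 0.124.
Current steady state (s = 0.59): k* = (0.59/0.124)^(1/0.6) ≈ 13.4602, y* = 13.4602^0.4 ≈ 2.8289, c* = (1−0.59)·2.8289 ≈ 1.1599.
Maximizing c = f(k) − (n+g+δ)·k gives f'(k) = n+g+δ, i.e. 0.4·k^(0.4−1) = 0.124, so k_gold = (0.4/0.124)^(1/0.6) ≈ 7.0426.
y_gold = 7.0426^0.4 ≈ 2.1832, c_gold = y_gold − 0.124·k_gold ≈ 1.3099.
Gain: Δc = 1.3099 − 1.1599 ≈ 0.1501.

Δc ≈ 0.1501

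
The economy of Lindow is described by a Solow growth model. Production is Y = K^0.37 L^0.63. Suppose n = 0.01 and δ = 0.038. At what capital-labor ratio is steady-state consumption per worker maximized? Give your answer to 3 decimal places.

The effective depreciation rate is n + δ = 0.01 + 0.038 = 0.048.
Golden rule sets MPK = n+δ: 0.37·k^(0.37−1) = 0.048, so k_gold = (0.37/0.048)^(1/0.63) ≈ 25.5784.

k_gold ≈ 25.578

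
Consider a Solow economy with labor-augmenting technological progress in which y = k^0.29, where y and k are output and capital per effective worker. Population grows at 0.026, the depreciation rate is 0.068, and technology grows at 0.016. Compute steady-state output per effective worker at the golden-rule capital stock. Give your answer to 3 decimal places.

Break-even investment rate: n + g + δ = 0.026 + 0.016 + 0.068 = 0.11.
Golden rule sets MPK = n+g+δ: 0.29·k^(0.29−1) = 0.11, so k_gold = (0.29/0.11)^(1/0.71) ≈ 3.9171.
Output: y_gold = k_gold^0.29 = 3.9171^0.29 ≈ 1.4858.

y_gold ≈ 1.486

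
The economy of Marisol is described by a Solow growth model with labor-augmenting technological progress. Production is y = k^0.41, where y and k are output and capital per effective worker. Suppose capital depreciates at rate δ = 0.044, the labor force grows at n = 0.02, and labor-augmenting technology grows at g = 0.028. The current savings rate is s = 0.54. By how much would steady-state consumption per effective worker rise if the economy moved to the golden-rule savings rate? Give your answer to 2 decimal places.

Δc ≈ 0.09

Capital per effective worker breaks even when investment replaces (n + g + δ)·k; here n + g + δ = 0.092.
Current steady state (s = 0.54): k* = (0.54/0.092)^(1/0.59) ≈ 20.0781, y* = 20.0781^0.41 ≈ 3.4207, c* = (1−0.54)·3.4207 ≈ 1.5735.
Setting f'(k) = n+g+δ gives 0.41·k^(0.41−1) = 0.092, hence k_gold = (0.41/0.092)^(1/0.59) ≈ 12.5891.
y_gold = 12.5891^0.41 ≈ 2.8249, c_gold = y_gold − 0.092·k_gold ≈ 1.6667.
Gain: Δc = 1.6667 − 1.5735 ≈ 0.0931.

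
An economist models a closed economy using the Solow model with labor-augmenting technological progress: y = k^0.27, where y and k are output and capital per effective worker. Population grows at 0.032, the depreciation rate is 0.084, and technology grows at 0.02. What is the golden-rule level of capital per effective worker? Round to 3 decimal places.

k_gold ≈ 2.558

The effective depreciation rate is n + g + δ = 0.032 + 0.02 + 0.084 = 0.136.
Maximizing c = f(k) − (n+g+δ)·k gives f'(k) = n+g+δ, i.e. 0.27·k^(0.27−1) = 0.136, so k_gold = (0.27/0.136)^(1/0.73) ≈ 2.5585.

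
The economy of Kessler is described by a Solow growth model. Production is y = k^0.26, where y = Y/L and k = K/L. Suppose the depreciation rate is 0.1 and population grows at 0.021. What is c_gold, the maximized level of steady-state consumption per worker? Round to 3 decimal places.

Break-even investment rate: n + δ = 0.021 + 0.1 = 0.121.
Golden rule sets MPK = n+δ: 0.26·k^(0.26−1) = 0.121, so k_gold = (0.26/0.121)^(1/0.74) ≈ 2.8113.
y_gold = 2.8113^0.26 ≈ 1.3083.
c_gold = y_gold − (n+δ)·k_gold = 1.3083 − 0.121·2.8113 ≈ 0.9682.

c_gold ≈ 0.968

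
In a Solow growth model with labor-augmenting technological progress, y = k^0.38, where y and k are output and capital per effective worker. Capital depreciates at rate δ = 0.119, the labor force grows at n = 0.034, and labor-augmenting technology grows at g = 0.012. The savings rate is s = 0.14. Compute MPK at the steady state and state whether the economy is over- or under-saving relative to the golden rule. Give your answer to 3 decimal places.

under-saving; MPK ≈ 0.448

n + g + δ = 0.034 + 0.012 + 0.119 = 0.165.
Steady-state k*: s·k^0.38 = 0.165·k gives k* = (0.14/0.165)^(1/0.62) ≈ 0.7672.
MPK = 0.38·0.7672^(-0.62) ≈ 0.4479.
MPK > n+g+δ = 0.165, so the economy is dynamically efficient (under-saving).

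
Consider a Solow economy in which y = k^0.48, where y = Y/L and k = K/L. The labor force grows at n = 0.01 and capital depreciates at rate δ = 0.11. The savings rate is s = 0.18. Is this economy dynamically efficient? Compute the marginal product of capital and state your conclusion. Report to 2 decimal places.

dynamically efficient; MPK ≈ 0.32

The effective depreciation rate is n + δ = 0.01 + 0.11 = 0.12.
Steady-state k*: s·k^0.48 = 0.12·k gives k* = (0.18/0.12)^(1/0.52) ≈ 2.1809.
MPK = 0.48·2.1809^(-0.52) ≈ 0.3200.
MPK > n+δ = 0.12, so the economy is dynamically efficient (under-saving).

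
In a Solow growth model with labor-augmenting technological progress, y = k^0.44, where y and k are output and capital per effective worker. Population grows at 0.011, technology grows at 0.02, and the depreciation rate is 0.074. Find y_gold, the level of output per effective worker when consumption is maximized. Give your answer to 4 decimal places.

y_gold ≈ 3.0826

The effective depreciation rate is n + g + δ = 0.011 + 0.02 + 0.074 = 0.105.
Golden rule sets MPK = n+g+δ: 0.44·k^(0.44−1) = 0.105, so k_gold = (0.44/0.105)^(1/0.56) ≈ 12.9177.
Output: y_gold = k_gold^0.44 = 12.9177^0.44 ≈ 3.0826.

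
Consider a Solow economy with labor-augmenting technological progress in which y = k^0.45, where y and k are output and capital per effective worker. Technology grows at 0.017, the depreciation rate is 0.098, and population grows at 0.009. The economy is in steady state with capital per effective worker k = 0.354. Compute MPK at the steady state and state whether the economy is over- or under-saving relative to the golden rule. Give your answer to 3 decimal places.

under-saving; MPK ≈ 0.797

Capital per effective worker breaks even when investment replaces (n + g + δ)·k; here n + g + δ = 0.124.
MPK = 0.45·k^(0.45−1) = 0.45·0.354^(-0.55) ≈ 0.7966.
MPK > 0.124, so the economy is dynamically efficient (under-saving).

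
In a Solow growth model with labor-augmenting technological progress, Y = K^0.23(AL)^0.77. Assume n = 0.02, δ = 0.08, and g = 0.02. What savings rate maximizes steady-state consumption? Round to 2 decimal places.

Break-even investment rate: n + g + δ = 0.02 + 0.02 + 0.08 = 0.12.
At the golden rule MPK = n+g+δ, and in any Cobb-Douglas steady state s = (n+g+δ)·k/y = MPK·k/y = capital's share 0.23.

s_gold = 0.23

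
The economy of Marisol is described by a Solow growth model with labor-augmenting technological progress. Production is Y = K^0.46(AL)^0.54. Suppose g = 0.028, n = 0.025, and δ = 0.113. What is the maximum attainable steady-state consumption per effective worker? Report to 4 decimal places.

c_gold ≈ 1.2867

n + g + δ = 0.025 + 0.028 + 0.113 = 0.166.
At the golden rule the marginal product of capital equals n+g+δ: 0.46·k^(0.46−1) = 0.166. Solving, k_gold = (0.46/0.166)^(1/0.54) ≈ 6.6027.
y_gold = 6.6027^0.46 ≈ 2.3827.
c_gold = y_gold − (n+g+δ)·k_gold = 2.3827 − 0.166·6.6027 ≈ 1.2867.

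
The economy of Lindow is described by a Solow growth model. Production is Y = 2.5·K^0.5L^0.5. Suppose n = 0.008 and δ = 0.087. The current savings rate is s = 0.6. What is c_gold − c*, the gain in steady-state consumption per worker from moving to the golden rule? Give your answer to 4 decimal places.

The effective depreciation rate is n + δ = 0.008 + 0.087 = 0.095.
Current steady state (s = 0.6): k* = (0.6·2.5/0.095)^(1/0.5) ≈ 249.3075, y* = 2.5·249.3075^0.5 ≈ 39.4737, c* = (1−0.6)·39.4737 ≈ 15.7895.
Golden rule sets MPK = n+δ: 0.5·2.5·k^(0.5−1) = 0.095, so k_gold = (0.5·2.5/0.095)^(1/0.5) ≈ 173.1302.
y_gold = 2.5·173.1302^0.5 ≈ 32.8947, c_gold = y_gold − 0.095·k_gold ≈ 16.4474.
Gain: Δc = 16.4474 − 15.7895 ≈ 0.6579.

Δc ≈ 0.6579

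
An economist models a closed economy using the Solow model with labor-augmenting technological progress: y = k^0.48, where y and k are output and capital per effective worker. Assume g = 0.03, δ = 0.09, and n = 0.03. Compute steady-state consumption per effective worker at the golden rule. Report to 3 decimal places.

The effective depreciation rate is n + g + δ = 0.03 + 0.03 + 0.09 = 0.15.
Setting f'(k) = n+g+δ gives 0.48·k^(0.48−1) = 0.15, hence k_gold = (0.48/0.15)^(1/0.52) ≈ 9.3636.
y_gold = 9.3636^0.48 ≈ 2.9261.
c_gold = y_gold − (n+g+δ)·k_gold = 2.9261 − 0.15·9.3636 ≈ 1.5216.

c_gold ≈ 1.522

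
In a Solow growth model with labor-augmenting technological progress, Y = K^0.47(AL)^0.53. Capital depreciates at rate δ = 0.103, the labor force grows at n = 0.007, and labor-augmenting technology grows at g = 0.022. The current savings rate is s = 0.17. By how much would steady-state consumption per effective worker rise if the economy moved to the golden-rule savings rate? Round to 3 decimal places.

Δc ≈ 0.596

The effective depreciation rate is n + g + δ = 0.007 + 0.022 + 0.103 = 0.132.
Current steady state (s = 0.17): k* = (0.17/0.132)^(1/0.53) ≈ 1.6118, y* = 1.6118^0.47 ≈ 1.2515, c* = (1−0.17)·1.2515 ≈ 1.0388.
Golden rule sets MPK = n+g+δ: 0.47·k^(0.47−1) = 0.132, so k_gold = (0.47/0.132)^(1/0.53) ≈ 10.9802.
y_gold = 10.9802^0.47 ≈ 3.0838, c_gold = y_gold − 0.132·k_gold ≈ 1.6344.
Gain: Δc = 1.6344 − 1.0388 ≈ 0.5957.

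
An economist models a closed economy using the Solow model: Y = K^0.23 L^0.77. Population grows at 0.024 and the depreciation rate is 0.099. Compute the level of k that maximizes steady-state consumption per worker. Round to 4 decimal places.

n + δ = 0.024 + 0.099 = 0.123.
At the golden rule the marginal product of capital equals n+δ: 0.23·k^(0.23−1) = 0.123. Solving, k_gold = (0.23/0.123)^(1/0.77) ≈ 2.2543.

k_gold ≈ 2.2543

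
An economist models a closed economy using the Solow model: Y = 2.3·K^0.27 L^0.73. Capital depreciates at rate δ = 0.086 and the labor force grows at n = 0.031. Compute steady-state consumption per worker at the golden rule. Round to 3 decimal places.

c_gold ≈ 3.113

Break-even investment rate: n + δ = 0.031 + 0.086 = 0.117.
Setting f'(k) = n+δ gives 0.27·2.3·k^(0.27−1) = 0.117, hence k_gold = (0.27·2.3/0.117)^(1/0.73) ≈ 9.8406.
y_gold = 2.3·9.8406^0.27 ≈ 4.2643.
c_gold = y_gold − (n+δ)·k_gold = 4.2643 − 0.117·9.8406 ≈ 3.1129.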